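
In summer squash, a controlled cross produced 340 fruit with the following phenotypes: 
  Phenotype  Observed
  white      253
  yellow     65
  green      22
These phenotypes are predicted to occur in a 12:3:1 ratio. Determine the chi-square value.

Under the 12:3:1 hypothesis (Σ ratio = 16, N = 340):
  white: 340 × 12/16 = 255
  yellow: 340 × 3/16 = 63.75
  green: 340 × 1/16 = 21.25
χ² = Σ (O − E)² / E
  white: (253 − 255)² / 255 = 0.0157
  yellow: (65 − 63.75)² / 63.75 = 0.0245
  green: (22 − 21.25)² / 21.25 = 0.0265
χ² = 0.0157 + 0.0245 + 0.0265 = 0.0667 ≈ 0.067

0.067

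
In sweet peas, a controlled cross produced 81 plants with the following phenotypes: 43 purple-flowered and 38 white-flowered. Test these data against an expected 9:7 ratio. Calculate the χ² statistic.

Total ratio parts = 16. Expected numbers out of 81:
  purple-flowered: 81 × 9/16 = 45.5625
  white-flowered: 81 × 7/16 = 35.4375
χ² = Σ (O − E)² / E
  purple-flowered: (43 − 45.5625)² / 45.5625 = 0.1441
  white-flowered: (38 − 35.4375)² / 35.4375 = 0.1853
χ² = 0.1441 + 0.1853 = 0.3294 ≈ 0.329

0.329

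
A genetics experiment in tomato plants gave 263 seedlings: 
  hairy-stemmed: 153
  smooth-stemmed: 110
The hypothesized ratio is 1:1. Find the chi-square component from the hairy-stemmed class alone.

Expected counts for N = 263 under a 1:1 ratio (total parts = 2):
  hairy-stemmed: 263 × 1/2 = 131.5
  smooth-stemmed: 263 × 1/2 = 131.5
Contribution of hairy-stemmed: (153 − 131.5)² / 131.5 = 3.5152

3.515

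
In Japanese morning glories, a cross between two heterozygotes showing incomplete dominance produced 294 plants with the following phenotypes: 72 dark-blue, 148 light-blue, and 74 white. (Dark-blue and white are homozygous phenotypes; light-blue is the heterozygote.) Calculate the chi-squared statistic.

0.041

With incomplete dominance, a heterozygote × heterozygote cross gives a 1:2:1 phenotypic ratio.
Total ratio parts = 4. Expected numbers out of 294:
  dark-blue: 294 × 1/4 = 73.5
  light-blue: 294 × 2/4 = 147
  white: 294 × 1/4 = 73.5
χ² = Σ (O − E)² / E
  dark-blue: (72 − 73.5)² / 73.5 = 0.0306
  light-blue: (148 − 147)² / 147 = 0.0068
  white: (74 − 73.5)² / 73.5 = 0.0034
χ² = 0.0306 + 0.0068 + 0.0034 = 0.0408 ≈ 0.041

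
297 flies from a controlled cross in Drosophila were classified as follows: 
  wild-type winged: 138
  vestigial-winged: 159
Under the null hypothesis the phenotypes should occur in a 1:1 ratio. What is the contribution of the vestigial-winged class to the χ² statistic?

0.742

Under the 1:1 hypothesis (Σ ratio = 2, N = 297):
  wild-type winged: 297 × 1/2 = 148.5
  vestigial-winged: 297 × 1/2 = 148.5
Contribution of vestigial-winged: (159 − 148.5)² / 148.5 = 0.7424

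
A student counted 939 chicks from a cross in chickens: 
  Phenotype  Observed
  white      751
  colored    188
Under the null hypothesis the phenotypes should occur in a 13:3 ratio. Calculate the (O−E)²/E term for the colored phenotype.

0.809

Expected counts for N = 939 under a 13:3 ratio (total parts = 16):
  white: 939 × 13/16 = 762.9375
  colored: 939 × 3/16 = 176.0625
Contribution of colored: (188 − 176.0625)² / 176.0625 = 0.8094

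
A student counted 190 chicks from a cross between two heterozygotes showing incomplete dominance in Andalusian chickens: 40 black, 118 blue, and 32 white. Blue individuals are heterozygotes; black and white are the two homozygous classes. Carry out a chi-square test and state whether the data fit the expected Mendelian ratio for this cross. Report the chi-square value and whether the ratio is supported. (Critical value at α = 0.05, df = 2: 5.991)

With incomplete dominance, a heterozygote × heterozygote cross gives a 1:2:1 phenotypic ratio.
The 1:2:1 ratio has 4 parts, so with N = 190 the expected counts are:
  black: 190 × 1/4 = 47.5
  blue: 190 × 2/4 = 95
  white: 190 × 1/4 = 47.5
χ² = Σ (O − E)² / E
  black: (40 − 47.5)² / 47.5 = 1.1842
  blue: (118 − 95)² / 95 = 5.5684
  white: (32 − 47.5)² / 47.5 = 5.0579
χ² = 1.1842 + 5.5684 + 5.0579 = 11.8105 ≈ 11.811
Degrees of freedom = 3 − 1 = 2; critical value at α = 0.05 is 5.991.
Since 11.811 > 5.991, we reject the null hypothesis — the data do not fit the 1:2:1 ratio.

11.811; not consistent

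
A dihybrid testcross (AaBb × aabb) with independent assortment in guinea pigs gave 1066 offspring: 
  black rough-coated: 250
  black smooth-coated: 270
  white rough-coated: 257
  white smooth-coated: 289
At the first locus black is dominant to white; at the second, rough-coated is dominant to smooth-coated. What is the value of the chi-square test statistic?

A dihybrid testcross with independent assortment gives a 1:1:1:1 ratio.
Expected counts for N = 1066 under a 1:1:1:1 ratio (total parts = 4):
  black rough-coated: 1066 × 1/4 = 266.5
  black smooth-coated: 1066 × 1/4 = 266.5
  white rough-coated: 1066 × 1/4 = 266.5
  white smooth-coated: 1066 × 1/4 = 266.5
χ² = Σ (O − E)² / E
  black rough-coated: (250 − 266.5)² / 266.5 = 1.0216
  black smooth-coated: (270 − 266.5)² / 266.5 = 0.0460
  white rough-coated: (257 − 266.5)² / 266.5 = 0.3386
  white smooth-coated: (289 − 266.5)² / 266.5 = 1.8996
χ² = 1.0216 + 0.0460 + 0.3386 + 1.8996 = 3.3058 ≈ 3.306

3.306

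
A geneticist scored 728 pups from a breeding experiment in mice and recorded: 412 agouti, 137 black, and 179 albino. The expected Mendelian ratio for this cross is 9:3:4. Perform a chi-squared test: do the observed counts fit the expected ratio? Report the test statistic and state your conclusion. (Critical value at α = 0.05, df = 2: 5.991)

0.067; consistent

Expected counts for N = 728 under a 9:3:4 ratio (total parts = 16):
  agouti: 728 × 9/16 = 409.5
  black: 728 × 3/16 = 136.5
  albino: 728 × 4/16 = 182
χ² = Σ (O − E)² / E
  agouti: (412 − 409.5)² / 409.5 = 0.0153
  black: (137 − 136.5)² / 136.5 = 0.0018
  albino: (179 − 182)² / 182 = 0.0495
χ² = 0.0153 + 0.0018 + 0.0495 = 0.0666 ≈ 0.067
Degrees of freedom = 3 − 1 = 2; critical value at α = 0.05 is 5.991.
Since 0.067 < 5.991, we fail to reject the null hypothesis — the data are consistent with the 9:3:4 ratio.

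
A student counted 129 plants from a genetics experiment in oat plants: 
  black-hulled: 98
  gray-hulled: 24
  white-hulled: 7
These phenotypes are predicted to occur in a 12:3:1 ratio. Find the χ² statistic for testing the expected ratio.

Expected counts for N = 129 under a 12:3:1 ratio (total parts = 16):
  black-hulled: 129 × 12/16 = 96.75
  gray-hulled: 129 × 3/16 = 24.1875
  white-hulled: 129 × 1/16 = 8.0625
χ² = Σ (O − E)² / E
  black-hulled: (98 − 96.75)² / 96.75 = 0.0161
  gray-hulled: (24 − 24.1875)² / 24.1875 = 0.0015
  white-hulled: (7 − 8.0625)² / 8.0625 = 0.1400
χ² = 0.0161 + 0.0015 + 0.1400 = 0.1576 ≈ 0.158

0.158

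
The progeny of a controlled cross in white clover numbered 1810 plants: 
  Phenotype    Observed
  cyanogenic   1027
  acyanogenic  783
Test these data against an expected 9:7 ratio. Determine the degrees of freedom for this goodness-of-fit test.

A goodness-of-fit test with 2 phenotype classes has df = 2 − 1 = 1.

1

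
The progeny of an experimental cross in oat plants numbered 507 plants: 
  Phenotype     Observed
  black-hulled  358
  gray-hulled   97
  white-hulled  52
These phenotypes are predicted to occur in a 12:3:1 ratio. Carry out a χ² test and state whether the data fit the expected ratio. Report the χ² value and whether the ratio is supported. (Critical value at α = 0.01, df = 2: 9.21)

14.362; not consistent

Total ratio parts = 16. Expected numbers out of 507:
  black-hulled: 507 × 12/16 = 380.25
  gray-hulled: 507 × 3/16 = 95.0625
  white-hulled: 507 × 1/16 = 31.6875
χ² = Σ (O − E)² / E
  black-hulled: (358 − 380.25)² / 380.25 = 1.3019
  gray-hulled: (97 − 95.0625)² / 95.0625 = 0.0395
  white-hulled: (52 − 31.6875)² / 31.6875 = 13.0208
χ² = 1.3019 + 0.0395 + 13.0208 = 14.3622 ≈ 14.362
Degrees of freedom = 3 − 1 = 2; critical value at α = 0.01 is 9.21.
Since 14.362 > 9.21, we reject the null hypothesis — the data do not fit the 12:3:1 ratio.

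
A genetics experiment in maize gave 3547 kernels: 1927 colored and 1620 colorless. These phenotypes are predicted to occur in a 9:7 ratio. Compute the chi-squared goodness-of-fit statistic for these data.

The 9:7 ratio has 16 parts, so with N = 3547 the expected counts are:
  colored: 3547 × 9/16 = 1995.1875
  colorless: 3547 × 7/16 = 1551.8125
χ² = Σ (O − E)² / E
  colored: (1927 − 1995.1875)² / 1995.1875 = 2.3304
  colorless: (1620 − 1551.8125)² / 1551.8125 = 2.9962
χ² = 2.3304 + 2.9962 = 5.3266 ≈ 5.327

5.327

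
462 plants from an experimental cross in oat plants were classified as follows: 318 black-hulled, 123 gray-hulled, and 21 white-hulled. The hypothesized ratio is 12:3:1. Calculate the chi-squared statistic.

19.766

The 12:3:1 ratio has 16 parts, so with N = 462 the expected counts are:
  black-hulled: 462 × 12/16 = 346.5
  gray-hulled: 462 × 3/16 = 86.625
  white-hulled: 462 × 1/16 = 28.875
χ² = Σ (O − E)² / E
  black-hulled: (318 − 346.5)² / 346.5 = 2.3442
  gray-hulled: (123 − 86.625)² / 86.625 = 15.2744
  white-hulled: (21 − 28.875)² / 28.875 = 2.1477
χ² = 2.3442 + 15.2744 + 2.1477 = 19.7663 ≈ 19.766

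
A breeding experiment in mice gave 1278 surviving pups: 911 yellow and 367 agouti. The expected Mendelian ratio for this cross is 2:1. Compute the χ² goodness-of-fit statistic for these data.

The 2:1 ratio has 3 parts, so with N = 1278 the expected counts are:
  yellow: 1278 × 2/3 = 852
  agouti: 1278 × 1/3 = 426
χ² = Σ (O − E)² / E
  yellow: (911 − 852)² / 852 = 4.0857
  agouti: (367 − 426)² / 426 = 8.1714
χ² = 4.0857 + 8.1714 = 12.2571 ≈ 12.257

12.257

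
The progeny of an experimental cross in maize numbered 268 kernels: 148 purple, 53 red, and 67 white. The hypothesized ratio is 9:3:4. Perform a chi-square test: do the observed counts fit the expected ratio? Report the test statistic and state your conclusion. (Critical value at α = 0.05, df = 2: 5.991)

Expected counts for N = 268 under a 9:3:4 ratio (total parts = 16):
  purple: 268 × 9/16 = 150.75
  red: 268 × 3/16 = 50.25
  white: 268 × 4/16 = 67
χ² = Σ (O − E)² / E
  purple: (148 − 150.75)² / 150.75 = 0.0502
  red: (53 − 50.25)² / 50.25 = 0.1505
  white: (67 − 67)² / 67 = 0.0000
χ² = 0.0502 + 0.1505 + 0.0000 = 0.2007 ≈ 0.201
Degrees of freedom = 3 − 1 = 2; critical value at α = 0.05 is 5.991.
Since 0.201 < 5.991, we fail to reject the null hypothesis — the data are consistent with the 9:3:4 ratio.

0.201; consistent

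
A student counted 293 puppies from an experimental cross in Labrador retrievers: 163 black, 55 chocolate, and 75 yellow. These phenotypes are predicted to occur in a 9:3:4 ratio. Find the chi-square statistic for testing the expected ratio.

0.062

Under the 9:3:4 hypothesis (Σ ratio = 16, N = 293):
  black: 293 × 9/16 = 164.8125
  chocolate: 293 × 3/16 = 54.9375
  yellow: 293 × 4/16 = 73.25
χ² = Σ (O − E)² / E
  black: (163 − 164.8125)² / 164.8125 = 0.0199
  chocolate: (55 − 54.9375)² / 54.9375 = 0.0001
  yellow: (75 − 73.25)² / 73.25 = 0.0418
χ² = 0.0199 + 0.0001 + 0.0418 = 0.0618 ≈ 0.062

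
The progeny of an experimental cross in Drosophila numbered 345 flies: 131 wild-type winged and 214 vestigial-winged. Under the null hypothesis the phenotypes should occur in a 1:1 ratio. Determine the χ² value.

19.968

Under the 1:1 hypothesis (Σ ratio = 2, N = 345):
  wild-type winged: 345 × 1/2 = 172.5
  vestigial-winged: 345 × 1/2 = 172.5
χ² = Σ (O − E)² / E
  wild-type winged: (131 − 172.5)² / 172.5 = 9.9841
  vestigial-winged: (214 − 172.5)² / 172.5 = 9.9841
χ² = 9.9841 + 9.9841 = 19.9682 ≈ 19.968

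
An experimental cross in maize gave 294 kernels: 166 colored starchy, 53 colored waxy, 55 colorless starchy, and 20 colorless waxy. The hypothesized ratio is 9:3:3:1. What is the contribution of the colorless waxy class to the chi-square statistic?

0.144

Under the 9:3:3:1 hypothesis (Σ ratio = 16, N = 294):
  colored starchy: 294 × 9/16 = 165.375
  colored waxy: 294 × 3/16 = 55.125
  colorless starchy: 294 × 3/16 = 55.125
  colorless waxy: 294 × 1/16 = 18.375
Contribution of colorless waxy: (20 − 18.375)² / 18.375 = 0.1437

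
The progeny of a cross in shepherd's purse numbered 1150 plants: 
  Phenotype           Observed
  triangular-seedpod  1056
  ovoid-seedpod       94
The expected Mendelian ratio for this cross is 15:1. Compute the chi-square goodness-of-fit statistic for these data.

7.265

The 15:1 ratio has 16 parts, so with N = 1150 the expected counts are:
  triangular-seedpod: 1150 × 15/16 = 1078.125
  ovoid-seedpod: 1150 × 1/16 = 71.875
χ² = Σ (O − E)² / E
  triangular-seedpod: (1056 − 1078.125)² / 1078.125 = 0.4540
  ovoid-seedpod: (94 − 71.875)² / 71.875 = 6.8107
χ² = 0.4540 + 6.8107 = 7.2647 ≈ 7.265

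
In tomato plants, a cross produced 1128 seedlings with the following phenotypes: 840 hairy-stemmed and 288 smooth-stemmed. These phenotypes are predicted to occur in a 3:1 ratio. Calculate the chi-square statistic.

0.170

Expected counts for N = 1128 under a 3:1 ratio (total parts = 4):
  hairy-stemmed: 1128 × 3/4 = 846
  smooth-stemmed: 1128 × 1/4 = 282
χ² = Σ (O − E)² / E
  hairy-stemmed: (840 − 846)² / 846 = 0.0426
  smooth-stemmed: (288 − 282)² / 282 = 0.1277
χ² = 0.0426 + 0.1277 = 0.1703 ≈ 0.170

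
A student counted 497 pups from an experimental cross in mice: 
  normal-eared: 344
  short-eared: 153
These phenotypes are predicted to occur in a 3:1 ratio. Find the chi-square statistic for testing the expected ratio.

8.870

Expected counts for N = 497 under a 3:1 ratio (total parts = 4):
  normal-eared: 497 × 3/4 = 372.75
  short-eared: 497 × 1/4 = 124.25
χ² = Σ (O − E)² / E
  normal-eared: (344 − 372.75)² / 372.75 = 2.2175
  short-eared: (153 − 124.25)² / 124.25 = 6.6524
χ² = 2.2175 + 6.6524 = 8.8699 ≈ 8.870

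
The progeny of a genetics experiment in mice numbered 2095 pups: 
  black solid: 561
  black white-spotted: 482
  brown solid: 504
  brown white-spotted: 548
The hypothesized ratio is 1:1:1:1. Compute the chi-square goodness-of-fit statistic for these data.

Under the 1:1:1:1 hypothesis (Σ ratio = 4, N = 2095):
  black solid: 2095 × 1/4 = 523.75
  black white-spotted: 2095 × 1/4 = 523.75
  brown solid: 2095 × 1/4 = 523.75
  brown white-spotted: 2095 × 1/4 = 523.75
χ² = Σ (O − E)² / E
  black solid: (561 − 523.75)² / 523.75 = 2.6493
  black white-spotted: (482 − 523.75)² / 523.75 = 3.3280
  brown solid: (504 − 523.75)² / 523.75 = 0.7447
  brown white-spotted: (548 − 523.75)² / 523.75 = 1.1228
χ² = 2.6493 + 3.3280 + 0.7447 + 1.1228 = 7.8448 ≈ 7.845

7.845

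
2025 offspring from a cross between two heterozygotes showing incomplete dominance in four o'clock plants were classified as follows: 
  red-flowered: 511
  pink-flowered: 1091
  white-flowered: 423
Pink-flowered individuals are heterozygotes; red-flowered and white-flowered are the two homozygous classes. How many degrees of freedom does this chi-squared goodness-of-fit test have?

2

With incomplete dominance, a heterozygote × heterozygote cross gives a 1:2:1 phenotypic ratio.
A goodness-of-fit test with 3 phenotype classes has df = 3 − 1 = 2.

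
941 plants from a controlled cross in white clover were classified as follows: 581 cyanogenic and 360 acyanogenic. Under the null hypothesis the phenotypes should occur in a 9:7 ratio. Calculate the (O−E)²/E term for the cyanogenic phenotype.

Total ratio parts = 16. Expected numbers out of 941:
  cyanogenic: 941 × 9/16 = 529.3125
  acyanogenic: 941 × 7/16 = 411.6875
Contribution of cyanogenic: (581 − 529.3125)² / 529.3125 = 5.0473

5.047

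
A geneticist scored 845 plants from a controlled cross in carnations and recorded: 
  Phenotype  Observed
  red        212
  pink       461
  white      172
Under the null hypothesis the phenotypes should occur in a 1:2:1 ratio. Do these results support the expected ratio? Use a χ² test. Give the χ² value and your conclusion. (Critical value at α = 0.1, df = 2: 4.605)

10.804; not consistent

Total ratio parts = 4. Expected numbers out of 845:
  red: 845 × 1/4 = 211.25
  pink: 845 × 2/4 = 422.5
  white: 845 × 1/4 = 211.25
χ² = Σ (O − E)² / E
  red: (212 − 211.25)² / 211.25 = 0.0027
  pink: (461 − 422.5)² / 422.5 = 3.5083
  white: (172 − 211.25)² / 211.25 = 7.2926
χ² = 0.0027 + 3.5083 + 7.2926 = 10.8036 ≈ 10.804
Degrees of freedom = 3 − 1 = 2; critical value at α = 0.1 is 4.605.
Since 10.804 > 4.605, we reject the null hypothesis — the data do not fit the 1:2:1 ratio.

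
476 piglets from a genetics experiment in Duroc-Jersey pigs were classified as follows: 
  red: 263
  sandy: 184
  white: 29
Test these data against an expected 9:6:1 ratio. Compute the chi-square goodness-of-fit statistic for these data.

0.273

The 9:6:1 ratio has 16 parts, so with N = 476 the expected counts are:
  red: 476 × 9/16 = 267.75
  sandy: 476 × 6/16 = 178.5
  white: 476 × 1/16 = 29.75
χ² = Σ (O − E)² / E
  red: (263 − 267.75)² / 267.75 = 0.0843
  sandy: (184 − 178.5)² / 178.5 = 0.1695
  white: (29 − 29.75)² / 29.75 = 0.0189
χ² = 0.0843 + 0.1695 + 0.0189 = 0.2727 ≈ 0.273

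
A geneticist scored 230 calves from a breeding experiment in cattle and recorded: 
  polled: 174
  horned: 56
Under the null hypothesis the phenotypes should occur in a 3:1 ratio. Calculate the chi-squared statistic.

The 3:1 ratio has 4 parts, so with N = 230 the expected counts are:
  polled: 230 × 3/4 = 172.5
  horned: 230 × 1/4 = 57.5
χ² = Σ (O − E)² / E
  polled: (174 − 172.5)² / 172.5 = 0.0130
  horned: (56 − 57.5)² / 57.5 = 0.0391
χ² = 0.0130 + 0.0391 = 0.0521 ≈ 0.052

0.052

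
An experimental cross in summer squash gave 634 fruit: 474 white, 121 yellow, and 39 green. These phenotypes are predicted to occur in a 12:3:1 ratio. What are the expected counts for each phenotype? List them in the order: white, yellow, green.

475.5, 118.875, 39.625

Under the 12:3:1 hypothesis (Σ ratio = 16, N = 634):
  white: 634 × 12/16 = 475.5
  yellow: 634 × 3/16 = 118.875
  green: 634 × 1/16 = 39.625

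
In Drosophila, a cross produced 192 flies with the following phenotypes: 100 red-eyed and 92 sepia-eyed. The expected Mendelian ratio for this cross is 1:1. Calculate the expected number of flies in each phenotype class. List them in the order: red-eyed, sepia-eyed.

96, 96

Total ratio parts = 2. Expected numbers out of 192:
  red-eyed: 192 × 1/2 = 96
  sepia-eyed: 192 × 1/2 = 96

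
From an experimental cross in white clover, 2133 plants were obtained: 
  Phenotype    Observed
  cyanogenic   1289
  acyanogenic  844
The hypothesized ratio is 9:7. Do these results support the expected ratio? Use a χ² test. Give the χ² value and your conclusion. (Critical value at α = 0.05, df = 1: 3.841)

15.154; not consistent

Expected counts for N = 2133 under a 9:7 ratio (total parts = 16):
  cyanogenic: 2133 × 9/16 = 1199.8125
  acyanogenic: 2133 × 7/16 = 933.1875
χ² = Σ (O − E)² / E
  cyanogenic: (1289 − 1199.8125)² / 1199.8125 = 6.6297
  acyanogenic: (844 − 933.1875)² / 933.1875 = 8.5239
χ² = 6.6297 + 8.5239 = 15.1536 ≈ 15.154
Degrees of freedom = 2 − 1 = 1; critical value at α = 0.05 is 3.841.
Since 15.154 > 3.841, we reject the null hypothesis — the data do not fit the 9:7 ratio.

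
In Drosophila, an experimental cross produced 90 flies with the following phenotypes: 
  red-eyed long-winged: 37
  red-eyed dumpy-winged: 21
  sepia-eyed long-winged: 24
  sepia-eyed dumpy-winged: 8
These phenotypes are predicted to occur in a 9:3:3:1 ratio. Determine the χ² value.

8.686

Under the 9:3:3:1 hypothesis (Σ ratio = 16, N = 90):
  red-eyed long-winged: 90 × 9/16 = 50.625
  red-eyed dumpy-winged: 90 × 3/16 = 16.875
  sepia-eyed long-winged: 90 × 3/16 = 16.875
  sepia-eyed dumpy-winged: 90 × 1/16 = 5.625
χ² = Σ (O − E)² / E
  red-eyed long-winged: (37 − 50.625)² / 50.625 = 3.6670
  red-eyed dumpy-winged: (21 − 16.875)² / 16.875 = 1.0083
  sepia-eyed long-winged: (24 − 16.875)² / 16.875 = 3.0083
  sepia-eyed dumpy-winged: (8 − 5.625)² / 5.625 = 1.0028
χ² = 3.6670 + 1.0083 + 3.0083 + 1.0028 = 8.6864 ≈ 8.686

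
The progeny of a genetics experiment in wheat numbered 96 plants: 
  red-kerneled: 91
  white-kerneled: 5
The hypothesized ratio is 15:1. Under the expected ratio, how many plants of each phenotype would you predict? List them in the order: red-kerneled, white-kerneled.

90, 6

Expected counts for N = 96 under a 15:1 ratio (total parts = 16):
  red-kerneled: 96 × 15/16 = 90
  white-kerneled: 96 × 1/16 = 6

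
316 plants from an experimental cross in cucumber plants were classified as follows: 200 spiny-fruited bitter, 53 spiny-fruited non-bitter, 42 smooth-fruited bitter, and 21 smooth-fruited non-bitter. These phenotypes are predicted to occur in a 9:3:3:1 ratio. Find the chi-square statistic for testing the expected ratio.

Expected counts for N = 316 under a 9:3:3:1 ratio (total parts = 16):
  spiny-fruited bitter: 316 × 9/16 = 177.75
  spiny-fruited non-bitter: 316 × 3/16 = 59.25
  smooth-fruited bitter: 316 × 3/16 = 59.25
  smooth-fruited non-bitter: 316 × 1/16 = 19.75
χ² = Σ (O − E)² / E
  spiny-fruited bitter: (200 − 177.75)² / 177.75 = 2.7852
  spiny-fruited non-bitter: (53 − 59.25)² / 59.25 = 0.6593
  smooth-fruited bitter: (42 − 59.25)² / 59.25 = 5.0222
  smooth-fruited non-bitter: (21 − 19.75)² / 19.75 = 0.0791
χ² = 2.7852 + 0.6593 + 5.0222 + 0.0791 = 8.5458 ≈ 8.546

8.546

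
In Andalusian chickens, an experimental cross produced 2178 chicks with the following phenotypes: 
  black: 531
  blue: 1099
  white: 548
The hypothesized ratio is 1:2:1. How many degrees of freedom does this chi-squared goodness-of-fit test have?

A goodness-of-fit test with 3 phenotype classes has df = 3 − 1 = 2.

2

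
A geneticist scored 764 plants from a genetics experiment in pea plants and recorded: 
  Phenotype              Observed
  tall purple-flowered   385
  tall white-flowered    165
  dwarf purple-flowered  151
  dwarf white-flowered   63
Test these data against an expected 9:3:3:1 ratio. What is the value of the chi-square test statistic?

Expected counts for N = 764 under a 9:3:3:1 ratio (total parts = 16):
  tall purple-flowered: 764 × 9/16 = 429.75
  tall white-flowered: 764 × 3/16 = 143.25
  dwarf purple-flowered: 764 × 3/16 = 143.25
  dwarf white-flowered: 764 × 1/16 = 47.75
χ² = Σ (O − E)² / E
  tall purple-flowered: (385 − 429.75)² / 429.75 = 4.6598
  tall white-flowered: (165 − 143.25)² / 143.25 = 3.3024
  dwarf purple-flowered: (151 − 143.25)² / 143.25 = 0.4193
  dwarf white-flowered: (63 − 47.75)² / 47.75 = 4.8704
χ² = 4.6598 + 3.3024 + 0.4193 + 4.8704 = 13.2519 ≈ 13.252

13.252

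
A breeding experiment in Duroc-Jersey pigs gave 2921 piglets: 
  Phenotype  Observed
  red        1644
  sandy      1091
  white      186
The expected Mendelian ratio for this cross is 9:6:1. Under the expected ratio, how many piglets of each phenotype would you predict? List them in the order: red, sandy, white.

Under the 9:6:1 hypothesis (Σ ratio = 16, N = 2921):
  red: 2921 × 9/16 = 1643.0625
  sandy: 2921 × 6/16 = 1095.375
  white: 2921 × 1/16 = 182.5625

1643.0625, 1095.375, 182.5625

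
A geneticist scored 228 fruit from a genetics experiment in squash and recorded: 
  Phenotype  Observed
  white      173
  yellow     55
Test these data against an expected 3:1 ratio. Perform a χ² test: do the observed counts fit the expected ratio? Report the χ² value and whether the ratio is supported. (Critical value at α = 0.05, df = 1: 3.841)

The 3:1 ratio has 4 parts, so with N = 228 the expected counts are:
  white: 228 × 3/4 = 171
  yellow: 228 × 1/4 = 57
χ² = Σ (O − E)² / E
  white: (173 − 171)² / 171 = 0.0234
  yellow: (55 − 57)² / 57 = 0.0702
χ² = 0.0234 + 0.0702 = 0.0936 ≈ 0.094
Degrees of freedom = 2 − 1 = 1; critical value at α = 0.05 is 3.841.
Since 0.094 < 3.841, we fail to reject the null hypothesis — the data are consistent with the 3:1 ratio.

0.094; consistent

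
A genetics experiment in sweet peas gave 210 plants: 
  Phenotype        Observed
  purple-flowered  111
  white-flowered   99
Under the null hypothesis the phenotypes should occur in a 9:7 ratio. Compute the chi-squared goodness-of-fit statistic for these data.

The 9:7 ratio has 16 parts, so with N = 210 the expected counts are:
  purple-flowered: 210 × 9/16 = 118.125
  white-flowered: 210 × 7/16 = 91.875
χ² = Σ (O − E)² / E
  purple-flowered: (111 − 118.125)² / 118.125 = 0.4298
  white-flowered: (99 − 91.875)² / 91.875 = 0.5526
χ² = 0.4298 + 0.5526 = 0.9824 ≈ 0.982

0.982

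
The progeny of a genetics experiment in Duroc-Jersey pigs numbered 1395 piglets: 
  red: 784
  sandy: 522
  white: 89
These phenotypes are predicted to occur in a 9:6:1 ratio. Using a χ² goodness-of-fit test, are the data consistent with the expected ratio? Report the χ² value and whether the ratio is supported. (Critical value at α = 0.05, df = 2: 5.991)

Total ratio parts = 16. Expected numbers out of 1395:
  red: 1395 × 9/16 = 784.6875
  sandy: 1395 × 6/16 = 523.125
  white: 1395 × 1/16 = 87.1875
χ² = Σ (O − E)² / E
  red: (784 − 784.6875)² / 784.6875 = 0.0006
  sandy: (522 − 523.125)² / 523.125 = 0.0024
  white: (89 − 87.1875)² / 87.1875 = 0.0377
χ² = 0.0006 + 0.0024 + 0.0377 = 0.0407 ≈ 0.041
Degrees of freedom = 3 − 1 = 2; critical value at α = 0.05 is 5.991.
Since 0.041 < 5.991, we fail to reject the null hypothesis — the data are consistent with the 9:6:1 ratio.

0.041; consistent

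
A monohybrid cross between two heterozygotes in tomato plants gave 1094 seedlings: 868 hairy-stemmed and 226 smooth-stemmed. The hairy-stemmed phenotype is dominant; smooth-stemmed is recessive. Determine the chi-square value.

For a monohybrid cross between heterozygotes with complete dominance, the expected phenotypic ratio is 3:1.
The 3:1 ratio has 4 parts, so with N = 1094 the expected counts are:
  hairy-stemmed: 1094 × 3/4 = 820.5
  smooth-stemmed: 1094 × 1/4 = 273.5
χ² = Σ (O − E)² / E
  hairy-stemmed: (868 − 820.5)² / 820.5 = 2.7498
  smooth-stemmed: (226 − 273.5)² / 273.5 = 8.2495
χ² = 2.7498 + 8.2495 = 10.9993 ≈ 10.999

10.999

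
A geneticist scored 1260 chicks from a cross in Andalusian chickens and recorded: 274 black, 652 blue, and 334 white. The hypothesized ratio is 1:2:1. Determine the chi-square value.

7.251

Expected counts for N = 1260 under a 1:2:1 ratio (total parts = 4):
  black: 1260 × 1/4 = 315
  blue: 1260 × 2/4 = 630
  white: 1260 × 1/4 = 315
χ² = Σ (O − E)² / E
  black: (274 − 315)² / 315 = 5.3365
  blue: (652 − 630)² / 630 = 0.7683
  white: (334 − 315)² / 315 = 1.1460
χ² = 5.3365 + 0.7683 + 1.1460 = 7.2508 ≈ 7.251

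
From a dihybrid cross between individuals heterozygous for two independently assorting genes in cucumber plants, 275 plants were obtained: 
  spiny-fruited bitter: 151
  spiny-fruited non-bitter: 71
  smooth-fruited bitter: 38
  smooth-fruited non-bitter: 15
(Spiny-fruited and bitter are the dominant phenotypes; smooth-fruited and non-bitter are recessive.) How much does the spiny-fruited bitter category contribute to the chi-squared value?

0.088

A dihybrid F₂ with independent assortment and complete dominance at both loci gives a 9:3:3:1 phenotypic ratio.
Under the 9:3:3:1 hypothesis (Σ ratio = 16, N = 275):
  spiny-fruited bitter: 275 × 9/16 = 154.6875
  spiny-fruited non-bitter: 275 × 3/16 = 51.5625
  smooth-fruited bitter: 275 × 3/16 = 51.5625
  smooth-fruited non-bitter: 275 × 1/16 = 17.1875
Contribution of spiny-fruited bitter: (151 − 154.6875)² / 154.6875 = 0.0879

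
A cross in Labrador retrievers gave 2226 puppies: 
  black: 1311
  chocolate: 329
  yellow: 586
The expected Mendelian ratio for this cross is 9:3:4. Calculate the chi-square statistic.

Expected counts for N = 2226 under a 9:3:4 ratio (total parts = 16):
  black: 2226 × 9/16 = 1252.125
  chocolate: 2226 × 3/16 = 417.375
  yellow: 2226 × 4/16 = 556.5
χ² = Σ (O − E)² / E
  black: (1311 − 1252.125)² / 1252.125 = 2.7683
  chocolate: (329 − 417.375)² / 417.375 = 18.7125
  yellow: (586 − 556.5)² / 556.5 = 1.5638
χ² = 2.7683 + 18.7125 + 1.5638 = 23.0446 ≈ 23.045

23.045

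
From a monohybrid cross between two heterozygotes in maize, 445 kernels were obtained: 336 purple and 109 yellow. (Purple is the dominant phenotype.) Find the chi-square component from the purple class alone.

0.015

For a monohybrid cross between heterozygotes with complete dominance, the expected phenotypic ratio is 3:1.
The 3:1 ratio has 4 parts, so with N = 445 the expected counts are:
  purple: 445 × 3/4 = 333.75
  yellow: 445 × 1/4 = 111.25
Contribution of purple: (336 − 333.75)² / 333.75 = 0.0152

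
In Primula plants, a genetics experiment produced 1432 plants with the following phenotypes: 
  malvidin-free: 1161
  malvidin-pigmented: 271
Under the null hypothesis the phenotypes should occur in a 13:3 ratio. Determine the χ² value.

Expected counts for N = 1432 under a 13:3 ratio (total parts = 16):
  malvidin-free: 1432 × 13/16 = 1163.5
  malvidin-pigmented: 1432 × 3/16 = 268.5
χ² = Σ (O − E)² / E
  malvidin-free: (1161 − 1163.5)² / 1163.5 = 0.0054
  malvidin-pigmented: (271 − 268.5)² / 268.5 = 0.0233
χ² = 0.0054 + 0.0233 = 0.0287 ≈ 0.029

0.029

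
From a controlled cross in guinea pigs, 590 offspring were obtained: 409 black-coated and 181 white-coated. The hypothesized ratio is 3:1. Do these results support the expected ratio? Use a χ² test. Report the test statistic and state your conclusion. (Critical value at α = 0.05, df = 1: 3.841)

Under the 3:1 hypothesis (Σ ratio = 4, N = 590):
  black-coated: 590 × 3/4 = 442.5
  white-coated: 590 × 1/4 = 147.5
χ² = Σ (O − E)² / E
  black-coated: (409 − 442.5)² / 442.5 = 2.5362
  white-coated: (181 − 147.5)² / 147.5 = 7.6085
χ² = 2.5362 + 7.6085 = 10.1447 ≈ 10.145
Degrees of freedom = 2 − 1 = 1; critical value at α = 0.05 is 3.841.
Since 10.145 > 3.841, we reject the null hypothesis — the data do not fit the 3:1 ratio.

10.145; not consistent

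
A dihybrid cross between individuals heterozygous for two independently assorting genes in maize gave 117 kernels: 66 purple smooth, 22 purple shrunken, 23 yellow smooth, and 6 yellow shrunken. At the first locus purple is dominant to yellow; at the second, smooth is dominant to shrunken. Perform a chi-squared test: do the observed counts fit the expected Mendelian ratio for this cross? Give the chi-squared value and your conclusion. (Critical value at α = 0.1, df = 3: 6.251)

A dihybrid F₂ with independent assortment and complete dominance at both loci gives a 9:3:3:1 phenotypic ratio.
Total ratio parts = 16. Expected numbers out of 117:
  purple smooth: 117 × 9/16 = 65.8125
  purple shrunken: 117 × 3/16 = 21.9375
  yellow smooth: 117 × 3/16 = 21.9375
  yellow shrunken: 117 × 1/16 = 7.3125
χ² = Σ (O − E)² / E
  purple smooth: (66 − 65.8125)² / 65.8125 = 0.0005
  purple shrunken: (22 − 21.9375)² / 21.9375 = 0.0002
  yellow smooth: (23 − 21.9375)² / 21.9375 = 0.0515
  yellow shrunken: (6 − 7.3125)² / 7.3125 = 0.2356
χ² = 0.0005 + 0.0002 + 0.0515 + 0.2356 = 0.2878 ≈ 0.288
Degrees of freedom = 4 − 1 = 3; critical value at α = 0.1 is 6.251.
Since 0.288 < 6.251, we fail to reject the null hypothesis — the data are consistent with the 9:3:3:1 ratio.

0.288; consistent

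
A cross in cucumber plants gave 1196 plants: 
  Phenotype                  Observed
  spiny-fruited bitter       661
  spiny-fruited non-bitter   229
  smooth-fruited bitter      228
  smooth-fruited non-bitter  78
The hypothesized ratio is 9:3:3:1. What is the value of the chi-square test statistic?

0.510

Expected counts for N = 1196 under a 9:3:3:1 ratio (total parts = 16):
  spiny-fruited bitter: 1196 × 9/16 = 672.75
  spiny-fruited non-bitter: 1196 × 3/16 = 224.25
  smooth-fruited bitter: 1196 × 3/16 = 224.25
  smooth-fruited non-bitter: 1196 × 1/16 = 74.75
χ² = Σ (O − E)² / E
  spiny-fruited bitter: (661 − 672.75)² / 672.75 = 0.2052
  spiny-fruited non-bitter: (229 − 224.25)² / 224.25 = 0.1006
  smooth-fruited bitter: (228 − 224.25)² / 224.25 = 0.0627
  smooth-fruited non-bitter: (78 − 74.75)² / 74.75 = 0.1413
χ² = 0.2052 + 0.1006 + 0.0627 + 0.1413 = 0.5098 ≈ 0.510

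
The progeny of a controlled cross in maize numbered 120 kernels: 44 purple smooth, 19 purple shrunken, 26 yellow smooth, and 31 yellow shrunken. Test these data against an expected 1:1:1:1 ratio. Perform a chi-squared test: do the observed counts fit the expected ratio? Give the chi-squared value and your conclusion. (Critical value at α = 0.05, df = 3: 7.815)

11.133; not consistent

The 1:1:1:1 ratio has 4 parts, so with N = 120 the expected counts are:
  purple smooth: 120 × 1/4 = 30
  purple shrunken: 120 × 1/4 = 30
  yellow smooth: 120 × 1/4 = 30
  yellow shrunken: 120 × 1/4 = 30
χ² = Σ (O − E)² / E
  purple smooth: (44 − 30)² / 30 = 6.5333
  purple shrunken: (19 − 30)² / 30 = 4.0333
  yellow smooth: (26 − 30)² / 30 = 0.5333
  yellow shrunken: (31 − 30)² / 30 = 0.0333
χ² = 6.5333 + 4.0333 + 0.5333 + 0.0333 = 11.1332 ≈ 11.133
Degrees of freedom = 4 − 1 = 3; critical value at α = 0.05 is 7.815.
Since 11.133 > 7.815, we reject the null hypothesis — the data do not fit the 1:1:1:1 ratio.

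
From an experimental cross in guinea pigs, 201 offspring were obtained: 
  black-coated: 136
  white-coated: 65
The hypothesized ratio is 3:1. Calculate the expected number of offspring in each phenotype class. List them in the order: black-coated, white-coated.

150.75, 50.25

The 3:1 ratio has 4 parts, so with N = 201 the expected counts are:
  black-coated: 201 × 3/4 = 150.75
  white-coated: 201 × 1/4 = 50.25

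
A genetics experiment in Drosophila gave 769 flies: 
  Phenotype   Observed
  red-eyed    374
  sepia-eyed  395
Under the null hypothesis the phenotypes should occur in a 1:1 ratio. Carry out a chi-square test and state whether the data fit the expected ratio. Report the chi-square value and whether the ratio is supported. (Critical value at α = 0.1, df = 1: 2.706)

0.573; consistent

Total ratio parts = 2. Expected numbers out of 769:
  red-eyed: 769 × 1/2 = 384.5
  sepia-eyed: 769 × 1/2 = 384.5
χ² = Σ (O − E)² / E
  red-eyed: (374 − 384.5)² / 384.5 = 0.2867
  sepia-eyed: (395 − 384.5)² / 384.5 = 0.2867
χ² = 0.2867 + 0.2867 = 0.5734 ≈ 0.573
Degrees of freedom = 2 − 1 = 1; critical value at α = 0.1 is 2.706.
Since 0.573 < 2.706, we fail to reject the null hypothesis — the data are consistent with the 1:1 ratio.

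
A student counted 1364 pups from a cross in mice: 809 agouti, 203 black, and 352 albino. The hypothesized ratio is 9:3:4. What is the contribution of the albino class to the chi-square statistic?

0.355

Under the 9:3:4 hypothesis (Σ ratio = 16, N = 1364):
  agouti: 1364 × 9/16 = 767.25
  black: 1364 × 3/16 = 255.75
  albino: 1364 × 4/16 = 341
Contribution of albino: (352 − 341)² / 341 = 0.3548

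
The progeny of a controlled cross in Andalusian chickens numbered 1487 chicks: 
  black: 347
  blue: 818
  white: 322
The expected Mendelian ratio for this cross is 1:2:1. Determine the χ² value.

15.771

Total ratio parts = 4. Expected numbers out of 1487:
  black: 1487 × 1/4 = 371.75
  blue: 1487 × 2/4 = 743.5
  white: 1487 × 1/4 = 371.75
χ² = Σ (O − E)² / E
  black: (347 − 371.75)² / 371.75 = 1.6478
  blue: (818 − 743.5)² / 743.5 = 7.4650
  white: (322 − 371.75)² / 371.75 = 6.6579
χ² = 1.6478 + 7.4650 + 6.6579 = 15.7707 ≈ 15.771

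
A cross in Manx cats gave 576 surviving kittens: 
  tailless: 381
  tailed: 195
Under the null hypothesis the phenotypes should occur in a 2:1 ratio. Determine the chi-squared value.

0.070

Under the 2:1 hypothesis (Σ ratio = 3, N = 576):
  tailless: 576 × 2/3 = 384
  tailed: 576 × 1/3 = 192
χ² = Σ (O − E)² / E
  tailless: (381 − 384)² / 384 = 0.0234
  tailed: (195 − 192)² / 192 = 0.0469
χ² = 0.0234 + 0.0469 = 0.0703 ≈ 0.070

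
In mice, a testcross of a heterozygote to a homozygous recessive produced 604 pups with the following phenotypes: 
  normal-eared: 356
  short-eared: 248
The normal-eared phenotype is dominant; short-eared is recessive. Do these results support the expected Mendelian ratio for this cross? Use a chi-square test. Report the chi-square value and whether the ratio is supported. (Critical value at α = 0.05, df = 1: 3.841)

19.311; not consistent

A testcross of a heterozygote (Aa × aa) gives a 1:1 phenotypic ratio.
Under the 1:1 hypothesis (Σ ratio = 2, N = 604):
  normal-eared: 604 × 1/2 = 302
  short-eared: 604 × 1/2 = 302
χ² = Σ (O − E)² / E
  normal-eared: (356 − 302)² / 302 = 9.6556
  short-eared: (248 − 302)² / 302 = 9.6556
χ² = 9.6556 + 9.6556 = 19.3112 ≈ 19.311
Degrees of freedom = 2 − 1 = 1; critical value at α = 0.05 is 3.841.
Since 19.311 > 3.841, we reject the null hypothesis — the data do not fit the 1:1 ratio.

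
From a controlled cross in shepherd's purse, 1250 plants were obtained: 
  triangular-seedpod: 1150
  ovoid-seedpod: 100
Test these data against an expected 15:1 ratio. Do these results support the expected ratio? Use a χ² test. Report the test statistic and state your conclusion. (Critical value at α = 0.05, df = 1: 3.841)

6.533; not consistent

The 15:1 ratio has 16 parts, so with N = 1250 the expected counts are:
  triangular-seedpod: 1250 × 15/16 = 1171.875
  ovoid-seedpod: 1250 × 1/16 = 78.125
χ² = Σ (O − E)² / E
  triangular-seedpod: (1150 − 1171.875)² / 1171.875 = 0.4083
  ovoid-seedpod: (100 − 78.125)² / 78.125 = 6.1250
χ² = 0.4083 + 6.1250 = 6.5333 ≈ 6.533
Degrees of freedom = 2 − 1 = 1; critical value at α = 0.05 is 3.841.
Since 6.533 > 3.841, we reject the null hypothesis — the data do not fit the 15:1 ratio.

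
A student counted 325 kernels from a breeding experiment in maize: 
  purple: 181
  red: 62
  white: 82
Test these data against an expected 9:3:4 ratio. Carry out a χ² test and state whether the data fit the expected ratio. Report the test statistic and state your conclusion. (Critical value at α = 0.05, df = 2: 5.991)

0.043; consistent

Total ratio parts = 16. Expected numbers out of 325:
  purple: 325 × 9/16 = 182.8125
  red: 325 × 3/16 = 60.9375
  white: 325 × 4/16 = 81.25
χ² = Σ (O − E)² / E
  purple: (181 − 182.8125)² / 182.8125 = 0.0180
  red: (62 − 60.9375)² / 60.9375 = 0.0185
  white: (82 − 81.25)² / 81.25 = 0.0069
χ² = 0.0180 + 0.0185 + 0.0069 = 0.0434 ≈ 0.043
Degrees of freedom = 3 − 1 = 2; critical value at α = 0.05 is 5.991.
Since 0.043 < 5.991, we fail to reject the null hypothesis — the data are consistent with the 9:3:4 ratio.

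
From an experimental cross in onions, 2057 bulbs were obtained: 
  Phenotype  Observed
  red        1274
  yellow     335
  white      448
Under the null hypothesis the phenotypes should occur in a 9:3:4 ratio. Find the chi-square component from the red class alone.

11.818

Total ratio parts = 16. Expected numbers out of 2057:
  red: 2057 × 9/16 = 1157.0625
  yellow: 2057 × 3/16 = 385.6875
  white: 2057 × 4/16 = 514.25
Contribution of red: (1274 − 1157.0625)² / 1157.0625 = 11.8182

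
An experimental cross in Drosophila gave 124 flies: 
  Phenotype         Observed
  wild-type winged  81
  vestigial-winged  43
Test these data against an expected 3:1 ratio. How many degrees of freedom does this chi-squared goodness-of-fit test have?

1

A goodness-of-fit test with 2 phenotype classes has df = 2 − 1 = 1.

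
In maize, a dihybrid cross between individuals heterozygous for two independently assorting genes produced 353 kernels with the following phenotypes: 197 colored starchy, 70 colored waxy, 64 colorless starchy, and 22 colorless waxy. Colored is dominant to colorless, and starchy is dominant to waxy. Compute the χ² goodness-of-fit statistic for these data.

A dihybrid F₂ with independent assortment and complete dominance at both loci gives a 9:3:3:1 phenotypic ratio.
Under the 9:3:3:1 hypothesis (Σ ratio = 16, N = 353):
  colored starchy: 353 × 9/16 = 198.5625
  colored waxy: 353 × 3/16 = 66.1875
  colorless starchy: 353 × 3/16 = 66.1875
  colorless waxy: 353 × 1/16 = 22.0625
χ² = Σ (O − E)² / E
  colored starchy: (197 − 198.5625)² / 198.5625 = 0.0123
  colored waxy: (70 − 66.1875)² / 66.1875 = 0.2196
  colorless starchy: (64 − 66.1875)² / 66.1875 = 0.0723
  colorless waxy: (22 − 22.0625)² / 22.0625 = 0.0002
χ² = 0.0123 + 0.2196 + 0.0723 + 0.0002 = 0.3044 ≈ 0.304

0.304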